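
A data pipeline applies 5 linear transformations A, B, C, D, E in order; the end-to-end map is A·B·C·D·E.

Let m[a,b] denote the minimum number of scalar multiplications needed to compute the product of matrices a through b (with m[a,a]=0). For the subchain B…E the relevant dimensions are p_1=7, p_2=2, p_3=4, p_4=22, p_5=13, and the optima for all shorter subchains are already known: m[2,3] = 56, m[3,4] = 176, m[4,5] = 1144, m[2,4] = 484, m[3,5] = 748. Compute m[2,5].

m[2,5] = min over k∈[2,4] of m[2,k]+m[k+1,5]+p_{1}·p_k·p_{5}.
k=2: 0 + 748 + 7·2·13 = 930; k=3: 56 + 1144 + 7·4·13 = 1564; k=4: 484 + 0 + 7·22·13 = 2486.
Minimum: 930 at k=2.

930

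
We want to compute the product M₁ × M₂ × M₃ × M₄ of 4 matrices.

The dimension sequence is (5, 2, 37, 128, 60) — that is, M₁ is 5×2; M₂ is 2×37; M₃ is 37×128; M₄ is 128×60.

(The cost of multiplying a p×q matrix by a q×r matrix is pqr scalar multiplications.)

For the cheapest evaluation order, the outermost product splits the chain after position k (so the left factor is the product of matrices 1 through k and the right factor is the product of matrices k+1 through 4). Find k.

1

Adjacent pairs: M₁M₂ = 5·2·37 = 370; M₂M₃ = 2·37·128 = 9472; M₃M₄ = 37·128·60 = 284160.
Length 3: M₁..M₃: k=1: 0+9472+5·2·128=10752; k=2: 370+0+5·37·128=24050 → min 10752 | M₂..M₄: k=2: 0+284160+2·37·60=288600; k=3: 9472+0+2·128·60=24832 → min 24832.
Top-level splits: k=1: (M₁..M₁)·(M₂..M₄) → 0+24832+5·2·60 = 25432; k=2: (M₁..M₂)·(M₃..M₄) → 370+284160+5·37·60 = 295630; k=3: (M₁..M₃)·(M₄..M₄) → 10752+0+5·128·60 = 49152.
Best split is after M₁, i.e. k = 1.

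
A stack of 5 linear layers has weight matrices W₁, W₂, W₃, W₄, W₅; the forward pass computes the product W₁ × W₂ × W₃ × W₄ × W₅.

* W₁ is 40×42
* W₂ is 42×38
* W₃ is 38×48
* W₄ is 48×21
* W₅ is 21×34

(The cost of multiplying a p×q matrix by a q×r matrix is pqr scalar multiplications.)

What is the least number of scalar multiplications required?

135660

Adjacent pairs: W₁W₂ = 40·42·38 = 63840; W₂W₃ = 42·38·48 = 76608; W₃W₄ = 38·48·21 = 38304; W₄W₅ = 48·21·34 = 34272.
Length 3: W₁..W₃: k=1: 0+76608+40·42·48=157248; k=2: 63840+0+40·38·48=136800 → min 136800 | W₂..W₄: k=2: 0+38304+42·38·21=71820; k=3: 76608+0+42·48·21=118944 → min 71820 | W₃..W₅: k=3: 0+34272+38·48·34=96288; k=4: 38304+0+38·21·34=65436 → min 65436.
Length 4: W₁..W₄: k=1: 0+71820+40·42·21=107100; k=2: 63840+38304+40·38·21=134064; k=3: 136800+0+40·48·21=177120 → min 107100 | W₂..W₅: k=2: 0+65436+42·38·34=119700; k=3: 76608+34272+42·48·34=179424; k=4: 71820+0+42·21·34=101808 → min 101808.
Length 5: W₁..W₅: k=1: 0+101808+40·42·34=158928; k=2: 63840+65436+40·38·34=180956; k=3: 136800+34272+40·48·34=236352; k=4: 107100+0+40·21·34=135660 → min 135660.
Optimal order: ((W₁ × (W₂ × (W₃ × W₄))) × W₅) with cost 135660.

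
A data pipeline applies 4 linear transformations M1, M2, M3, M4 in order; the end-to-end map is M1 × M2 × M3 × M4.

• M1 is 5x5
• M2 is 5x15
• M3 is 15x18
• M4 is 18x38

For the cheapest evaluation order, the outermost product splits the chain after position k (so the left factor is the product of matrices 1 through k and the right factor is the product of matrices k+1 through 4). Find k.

Adjacent pairs: M1M2 = 5·5·15 = 375; M2M3 = 5·15·18 = 1350; M3M4 = 15·18·38 = 10260.
Length 3: M1..M3: k=1: 0+1350+5·5·18=1800; k=2: 375+0+5·15·18=1725 → min 1725 | M2..M4: k=2: 0+10260+5·15·38=13110; k=3: 1350+0+5·18·38=4770 → min 4770.
Top-level splits: k=1: (M1..M1)·(M2..M4) → 0+4770+5·5·38 = 5720; k=2: (M1..M2)·(M3..M4) → 375+10260+5·15·38 = 13485; k=3: (M1..M3)·(M4..M4) → 1725+0+5·18·38 = 5145.
Best split is after M3, i.e. k = 3.

3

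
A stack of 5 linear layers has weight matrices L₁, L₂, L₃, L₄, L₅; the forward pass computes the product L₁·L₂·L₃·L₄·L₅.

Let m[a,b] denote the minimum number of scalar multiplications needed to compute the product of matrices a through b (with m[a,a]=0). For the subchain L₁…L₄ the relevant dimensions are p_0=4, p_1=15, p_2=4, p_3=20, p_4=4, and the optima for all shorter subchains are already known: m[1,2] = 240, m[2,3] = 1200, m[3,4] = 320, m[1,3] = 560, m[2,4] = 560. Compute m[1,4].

m[1,4] = min over k∈[1,3] of m[1,k]+m[k+1,4]+p_{0}·p_k·p_{4}.
k=1: 0 + 560 + 4·15·4 = 800; k=2: 240 + 320 + 4·4·4 = 624; k=3: 560 + 0 + 4·20·4 = 880.
Minimum: 624 at k=2.

624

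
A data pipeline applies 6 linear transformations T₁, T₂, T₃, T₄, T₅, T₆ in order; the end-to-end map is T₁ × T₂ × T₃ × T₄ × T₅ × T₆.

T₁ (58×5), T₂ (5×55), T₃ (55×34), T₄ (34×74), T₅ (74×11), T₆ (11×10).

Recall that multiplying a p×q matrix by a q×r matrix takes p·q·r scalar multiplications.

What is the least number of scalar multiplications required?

29450

Adjacent pairs: T₁T₂ = 58·5·55 = 15950; T₂T₃ = 5·55·34 = 9350; T₃T₄ = 55·34·74 = 138380; T₄T₅ = 34·74·11 = 27676; T₅T₆ = 74·11·10 = 8140.
Length 3: T₁..T₃: k=1: 0+9350+58·5·34=19210; k=2: 15950+0+58·55·34=124410 → min 19210 | T₂..T₄: k=2: 0+138380+5·55·74=158730; k=3: 9350+0+5·34·74=21930 → min 21930 | T₃..T₅: k=3: 0+27676+55·34·11=48246; k=4: 138380+0+55·74·11=183150 → min 48246 | T₄..T₆: k=4: 0+8140+34·74·10=33300; k=5: 27676+0+34·11·10=31416 → min 31416.
Length 4: T₁..T₄: k=1: 0+21930+58·5·74=43390; k=2: 15950+138380+58·55·74=390390; k=3: 19210+0+58·34·74=165138 → min 43390 | T₂..T₅: k=2: 0+48246+5·55·11=51271; k=3: 9350+27676+5·34·11=38896; k=4: 21930+0+5·74·11=26000 → min 26000 | T₃..T₆: k=3: 0+31416+55·34·10=50116; k=4: 138380+8140+55·74·10=187220; k=5: 48246+0+55·11·10=54296 → min 50116.
Length 5: T₁..T₅: k=1: 0+26000+58·5·11=29190; k=2: 15950+48246+58·55·11=99286; k=3: 19210+27676+58·34·11=68578; k=4: 43390+0+58·74·11=90602 → min 29190 | T₂..T₆: k=2: 0+50116+5·55·10=52866; k=3: 9350+31416+5·34·10=42466; k=4: 21930+8140+5·74·10=33770; k=5: 26000+0+5·11·10=26550 → min 26550.
Length 6: T₁..T₆: k=1: 0+26550+58·5·10=29450; k=2: 15950+50116+58·55·10=97966; k=3: 19210+31416+58·34·10=70346; k=4: 43390+8140+58·74·10=94450; k=5: 29190+0+58·11·10=35570 → min 29450.
Optimal order: (T₁ × ((((T₂ × T₃) × T₄) × T₅) × T₆)) with cost 29450.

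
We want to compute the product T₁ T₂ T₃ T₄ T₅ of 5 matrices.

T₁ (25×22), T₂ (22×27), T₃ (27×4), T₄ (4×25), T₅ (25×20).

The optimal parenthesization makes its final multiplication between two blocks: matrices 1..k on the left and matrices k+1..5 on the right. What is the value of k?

3

Adjacent pairs: T₁T₂ = 25·22·27 = 14850; T₂T₃ = 22·27·4 = 2376; T₃T₄ = 27·4·25 = 2700; T₄T₅ = 4·25·20 = 2000.
Length 3: T₁..T₃: k=1: 0+2376+25·22·4=4576; k=2: 14850+0+25·27·4=17550 → min 4576 | T₂..T₄: k=2: 0+2700+22·27·25=17550; k=3: 2376+0+22·4·25=4576 → min 4576 | T₃..T₅: k=3: 0+2000+27·4·20=4160; k=4: 2700+0+27·25·20=16200 → min 4160.
Length 4: T₁..T₄: k=1: 0+4576+25·22·25=18326; k=2: 14850+2700+25·27·25=34425; k=3: 4576+0+25·4·25=7076 → min 7076 | T₂..T₅: k=2: 0+4160+22·27·20=16040; k=3: 2376+2000+22·4·20=6136; k=4: 4576+0+22·25·20=15576 → min 6136.
Top-level splits: k=1: (T₁..T₁)·(T₂..T₅) → 0+6136+25·22·20 = 17136; k=2: (T₁..T₂)·(T₃..T₅) → 14850+4160+25·27·20 = 32510; k=3: (T₁..T₃)·(T₄..T₅) → 4576+2000+25·4·20 = 8576; k=4: (T₁..T₄)·(T₅..T₅) → 7076+0+25·25·20 = 19576.
Best split is after T₃, i.e. k = 3.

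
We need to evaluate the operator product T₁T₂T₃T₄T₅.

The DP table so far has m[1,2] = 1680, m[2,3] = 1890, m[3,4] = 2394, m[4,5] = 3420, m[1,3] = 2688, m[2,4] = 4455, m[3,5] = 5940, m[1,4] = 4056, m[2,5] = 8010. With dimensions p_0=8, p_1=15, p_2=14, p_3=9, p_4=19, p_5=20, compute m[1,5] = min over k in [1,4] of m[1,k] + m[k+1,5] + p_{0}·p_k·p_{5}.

7096

m[1,5] = min over k∈[1,4] of m[1,k]+m[k+1,5]+p_{0}·p_k·p_{5}.
k=1: 0 + 8010 + 8·15·20 = 10410; k=2: 1680 + 5940 + 8·14·20 = 9860; k=3: 2688 + 3420 + 8·9·20 = 7548; k=4: 4056 + 0 + 8·19·20 = 7096.
Minimum: 7096 at k=4.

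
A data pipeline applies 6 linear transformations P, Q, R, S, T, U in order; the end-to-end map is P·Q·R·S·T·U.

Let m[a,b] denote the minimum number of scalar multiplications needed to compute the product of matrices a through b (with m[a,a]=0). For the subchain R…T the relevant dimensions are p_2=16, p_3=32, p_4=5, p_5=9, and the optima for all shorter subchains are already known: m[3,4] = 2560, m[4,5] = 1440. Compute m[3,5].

m[3,5] = min over k∈[3,4] of m[3,k]+m[k+1,5]+p_{2}·p_k·p_{5}.
k=3: 0 + 1440 + 16·32·9 = 6048; k=4: 2560 + 0 + 16·5·9 = 3280.
Minimum: 3280 at k=4.

3280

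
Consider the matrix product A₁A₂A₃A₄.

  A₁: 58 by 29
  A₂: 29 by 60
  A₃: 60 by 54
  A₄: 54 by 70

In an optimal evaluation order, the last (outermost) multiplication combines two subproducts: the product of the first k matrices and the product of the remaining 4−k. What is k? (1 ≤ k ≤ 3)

Adjacent pairs: A₁A₂ = 58·29·60 = 100920; A₂A₃ = 29·60·54 = 93960; A₃A₄ = 60·54·70 = 226800.
Length 3: A₁..A₃: k=1: 0+93960+58·29·54=184788; k=2: 100920+0+58·60·54=288840 → min 184788 | A₂..A₄: k=2: 0+226800+29·60·70=348600; k=3: 93960+0+29·54·70=203580 → min 203580.
Top-level splits: k=1: (A₁..A₁)·(A₂..A₄) → 0+203580+58·29·70 = 321320; k=2: (A₁..A₂)·(A₃..A₄) → 100920+226800+58·60·70 = 571320; k=3: (A₁..A₃)·(A₄..A₄) → 184788+0+58·54·70 = 404028.
Best split is after A₁, i.e. k = 1.

1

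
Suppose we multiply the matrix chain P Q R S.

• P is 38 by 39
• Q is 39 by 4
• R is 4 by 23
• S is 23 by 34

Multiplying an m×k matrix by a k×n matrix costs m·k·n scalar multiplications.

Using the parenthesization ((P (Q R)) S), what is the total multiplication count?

(Q R): 39×4 by 4×23 → 39×23, cost 39·4·23 = 3588
(P (Q R)): 38×39 by 39×23 → 38×23, cost 38·39·23 = 34086; cumulative 37674
((P (Q R)) S): 38×23 by 23×34 → 38×34, cost 38·23·34 = 29716; cumulative 67390
Total: 67390 scalar multiplications.

67390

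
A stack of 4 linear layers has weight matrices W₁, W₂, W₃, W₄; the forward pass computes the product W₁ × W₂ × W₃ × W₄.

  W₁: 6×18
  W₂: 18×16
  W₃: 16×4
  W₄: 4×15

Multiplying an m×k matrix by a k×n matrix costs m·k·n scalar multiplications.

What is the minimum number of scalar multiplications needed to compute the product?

1944

Adjacent pairs: W₁W₂ = 6·18·16 = 1728; W₂W₃ = 18·16·4 = 1152; W₃W₄ = 16·4·15 = 960.
Length 3: W₁..W₃: k=1: 0+1152+6·18·4=1584; k=2: 1728+0+6·16·4=2112 → min 1584 | W₂..W₄: k=2: 0+960+18·16·15=5280; k=3: 1152+0+18·4·15=2232 → min 2232.
Length 4: W₁..W₄: k=1: 0+2232+6·18·15=3852; k=2: 1728+960+6·16·15=4128; k=3: 1584+0+6·4·15=1944 → min 1944.
Optimal order: ((W₁ × (W₂ × W₃)) × W₄) with cost 1944.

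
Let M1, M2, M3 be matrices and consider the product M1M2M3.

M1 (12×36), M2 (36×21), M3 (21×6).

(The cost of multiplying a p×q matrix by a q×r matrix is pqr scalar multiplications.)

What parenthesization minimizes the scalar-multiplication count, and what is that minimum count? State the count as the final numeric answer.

7128

(M1(M2M3)): cost 7128.
((M1M2)M3): cost 10584.
Optimal: (M1(M2M3)) with cost 7128.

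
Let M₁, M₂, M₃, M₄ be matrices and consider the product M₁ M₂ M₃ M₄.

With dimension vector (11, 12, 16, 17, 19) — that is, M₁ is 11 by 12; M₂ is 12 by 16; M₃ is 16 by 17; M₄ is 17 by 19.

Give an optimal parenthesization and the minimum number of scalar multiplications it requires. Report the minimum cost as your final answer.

8657

Adjacent pairs: M₁M₂ = 11·12·16 = 2112; M₂M₃ = 12·16·17 = 3264; M₃M₄ = 16·17·19 = 5168.
Length 3: M₁..M₃: k=1: 0+3264+11·12·17=5508; k=2: 2112+0+11·16·17=5104 → min 5104 | M₂..M₄: k=2: 0+5168+12·16·19=8816; k=3: 3264+0+12·17·19=7140 → min 7140.
Length 4: M₁..M₄: k=1: 0+7140+11·12·19=9648; k=2: 2112+5168+11·16·19=10624; k=3: 5104+0+11·17·19=8657 → min 8657.
Optimal parenthesization: (((M₁ M₂) M₃) M₄) with cost 8657.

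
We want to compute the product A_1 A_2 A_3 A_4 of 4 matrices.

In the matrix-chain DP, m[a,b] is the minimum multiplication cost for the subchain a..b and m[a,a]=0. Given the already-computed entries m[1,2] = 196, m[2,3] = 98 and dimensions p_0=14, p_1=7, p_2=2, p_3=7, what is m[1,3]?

392

m[1,3] = min over k∈[1,2] of m[1,k]+m[k+1,3]+p_{0}·p_k·p_{3}.
k=1: 0 + 98 + 14·7·7 = 784; k=2: 196 + 0 + 14·2·7 = 392.
Minimum: 392 at k=2.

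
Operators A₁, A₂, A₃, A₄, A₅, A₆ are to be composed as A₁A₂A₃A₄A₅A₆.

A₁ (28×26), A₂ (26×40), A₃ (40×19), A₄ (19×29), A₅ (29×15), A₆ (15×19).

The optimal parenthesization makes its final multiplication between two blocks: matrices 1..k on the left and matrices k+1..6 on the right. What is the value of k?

Adjacent pairs: A₁A₂ = 28·26·40 = 29120; A₂A₃ = 26·40·19 = 19760; A₃A₄ = 40·19·29 = 22040; A₄A₅ = 19·29·15 = 8265; A₅A₆ = 29·15·19 = 8265.
Length 3: A₁..A₃: k=1: 0+19760+28·26·19=33592; k=2: 29120+0+28·40·19=50400 → min 33592 | A₂..A₄: k=2: 0+22040+26·40·29=52200; k=3: 19760+0+26·19·29=34086 → min 34086 | A₃..A₅: k=3: 0+8265+40·19·15=19665; k=4: 22040+0+40·29·15=39440 → min 19665 | A₄..A₆: k=4: 0+8265+19·29·19=18734; k=5: 8265+0+19·15·19=13680 → min 13680.
Length 4: A₁..A₄: k=1: 0+34086+28·26·29=55198; k=2: 29120+22040+28·40·29=83640; k=3: 33592+0+28·19·29=49020 → min 49020 | A₂..A₅: k=2: 0+19665+26·40·15=35265; k=3: 19760+8265+26·19·15=35435; k=4: 34086+0+26·29·15=45396 → min 35265 | A₃..A₆: k=3: 0+13680+40·19·19=28120; k=4: 22040+8265+40·29·19=52345; k=5: 19665+0+40·15·19=31065 → min 28120.
Length 5: A₁..A₅: k=1: 0+35265+28·26·15=46185; k=2: 29120+19665+28·40·15=65585; k=3: 33592+8265+28·19·15=49837; k=4: 49020+0+28·29·15=61200 → min 46185 | A₂..A₆: k=2: 0+28120+26·40·19=47880; k=3: 19760+13680+26·19·19=42826; k=4: 34086+8265+26·29·19=56677; k=5: 35265+0+26·15·19=42675 → min 42675.
Top-level splits: k=1: (A₁..A₁)·(A₂..A₆) → 0+42675+28·26·19 = 56507; k=2: (A₁..A₂)·(A₃..A₆) → 29120+28120+28·40·19 = 78520; k=3: (A₁..A₃)·(A₄..A₆) → 33592+13680+28·19·19 = 57380; k=4: (A₁..A₄)·(A₅..A₆) → 49020+8265+28·29·19 = 72713; k=5: (A₁..A₅)·(A₆..A₆) → 46185+0+28·15·19 = 54165.
Best split is after A₅, i.e. k = 5.

5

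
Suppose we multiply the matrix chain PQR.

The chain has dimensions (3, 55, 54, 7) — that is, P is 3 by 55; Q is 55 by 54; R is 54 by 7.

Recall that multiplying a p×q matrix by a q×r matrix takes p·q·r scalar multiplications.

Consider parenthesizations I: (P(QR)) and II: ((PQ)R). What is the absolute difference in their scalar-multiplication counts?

11901

Order I = (P(QR)): (QR): 55×54 by 54×7 → 55×7, cost 55·54·7 = 20790; (P(QR)): 3×55 by 55×7 → 3×7, cost 3·55·7 = 1155; cumulative 21945. Total 21945.
Order II = ((PQ)R): (PQ): 3×55 by 55×54 → 3×54, cost 3·55·54 = 8910; ((PQ)R): 3×54 by 54×7 → 3×7, cost 3·54·7 = 1134; cumulative 10044. Total 10044.
Difference: |21945 − 10044| = 11901.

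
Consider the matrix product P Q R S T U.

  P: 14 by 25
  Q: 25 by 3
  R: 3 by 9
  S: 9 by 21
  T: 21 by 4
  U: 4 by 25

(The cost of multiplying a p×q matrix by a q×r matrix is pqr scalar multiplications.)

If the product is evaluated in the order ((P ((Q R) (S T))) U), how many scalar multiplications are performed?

(Q R): 25×3 by 3×9 → 25×9, cost 25·3·9 = 675
(S T): 9×21 by 21×4 → 9×4, cost 9·21·4 = 756
((Q R) (S T)): 25×9 by 9×4 → 25×4, cost 25·9·4 = 900; cumulative 2331
(P ((Q R) (S T))): 14×25 by 25×4 → 14×4, cost 14·25·4 = 1400; cumulative 3731
((P ((Q R) (S T))) U): 14×4 by 4×25 → 14×25, cost 14·4·25 = 1400; cumulative 5131
Total: 5131 scalar multiplications.

5131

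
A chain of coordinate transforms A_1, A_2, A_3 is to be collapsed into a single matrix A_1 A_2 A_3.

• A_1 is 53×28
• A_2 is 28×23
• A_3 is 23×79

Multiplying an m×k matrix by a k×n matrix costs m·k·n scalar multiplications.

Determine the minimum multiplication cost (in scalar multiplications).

130433

Order (A_1 (A_2 A_3)): (A_2 A_3): 28×23 by 23×79 → 28×79, cost 28·23·79 = 50876; (A_1 (A_2 A_3)): 53×28 by 28×79 → 53×79, cost 53·28·79 = 117236; cumulative 168112. Total 168112.
Order ((A_1 A_2) A_3): (A_1 A_2): 53×28 by 28×23 → 53×23, cost 53·28·23 = 34132; ((A_1 A_2) A_3): 53×23 by 23×79 → 53×79, cost 53·23·79 = 96301; cumulative 130433. Total 130433.
Minimum: 130433.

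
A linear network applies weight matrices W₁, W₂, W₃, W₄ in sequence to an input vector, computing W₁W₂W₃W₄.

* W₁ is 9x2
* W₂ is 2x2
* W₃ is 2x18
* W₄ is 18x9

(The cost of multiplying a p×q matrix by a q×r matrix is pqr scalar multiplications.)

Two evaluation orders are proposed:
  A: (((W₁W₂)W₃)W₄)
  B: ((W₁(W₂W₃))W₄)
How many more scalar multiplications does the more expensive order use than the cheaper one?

Order A = (((W₁W₂)W₃)W₄): (W₁W₂): 9×2 by 2×2 → 9×2, cost 9·2·2 = 36; ((W₁W₂)W₃): 9×2 by 2×18 → 9×18, cost 9·2·18 = 324; cumulative 360; (((W₁W₂)W₃)W₄): 9×18 by 18×9 → 9×9, cost 9·18·9 = 1458; cumulative 1818. Total 1818.
Order B = ((W₁(W₂W₃))W₄): (W₂W₃): 2×2 by 2×18 → 2×18, cost 2·2·18 = 72; (W₁(W₂W₃)): 9×2 by 2×18 → 9×18, cost 9·2·18 = 324; cumulative 396; ((W₁(W₂W₃))W₄): 9×18 by 18×9 → 9×9, cost 9·18·9 = 1458; cumulative 1854. Total 1854.
Difference: |1818 − 1854| = 36.

36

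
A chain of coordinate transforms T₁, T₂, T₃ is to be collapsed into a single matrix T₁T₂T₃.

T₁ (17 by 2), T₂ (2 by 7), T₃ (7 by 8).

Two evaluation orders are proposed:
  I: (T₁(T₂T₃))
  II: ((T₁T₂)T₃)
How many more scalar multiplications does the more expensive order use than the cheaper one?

806

Order I = (T₁(T₂T₃)): (T₂T₃): 2×7 by 7×8 → 2×8, cost 2·7·8 = 112; (T₁(T₂T₃)): 17×2 by 2×8 → 17×8, cost 17·2·8 = 272; cumulative 384. Total 384.
Order II = ((T₁T₂)T₃): (T₁T₂): 17×2 by 2×7 → 17×7, cost 17·2·7 = 238; ((T₁T₂)T₃): 17×7 by 7×8 → 17×8, cost 17·7·8 = 952; cumulative 1190. Total 1190.
Difference: |384 − 1190| = 806.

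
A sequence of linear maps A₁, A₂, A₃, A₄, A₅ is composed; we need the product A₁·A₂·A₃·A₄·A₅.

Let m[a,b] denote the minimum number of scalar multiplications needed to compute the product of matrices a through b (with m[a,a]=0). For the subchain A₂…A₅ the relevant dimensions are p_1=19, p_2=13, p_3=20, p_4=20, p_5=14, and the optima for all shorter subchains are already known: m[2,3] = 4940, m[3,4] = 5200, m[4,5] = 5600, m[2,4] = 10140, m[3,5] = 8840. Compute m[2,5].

12298

m[2,5] = min over k∈[2,4] of m[2,k]+m[k+1,5]+p_{1}·p_k·p_{5}.
k=2: 0 + 8840 + 19·13·14 = 12298; k=3: 4940 + 5600 + 19·20·14 = 15860; k=4: 10140 + 0 + 19·20·14 = 15460.
Minimum: 12298 at k=2.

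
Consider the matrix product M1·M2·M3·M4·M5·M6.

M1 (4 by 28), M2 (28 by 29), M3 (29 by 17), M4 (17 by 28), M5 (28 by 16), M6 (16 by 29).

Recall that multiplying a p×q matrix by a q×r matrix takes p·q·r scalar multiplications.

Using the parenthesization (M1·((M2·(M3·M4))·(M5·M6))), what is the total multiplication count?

(M3·M4): 29×17 by 17×28 → 29×28, cost 29·17·28 = 13804
(M2·(M3·M4)): 28×29 by 29×28 → 28×28, cost 28·29·28 = 22736; cumulative 36540
(M5·M6): 28×16 by 16×29 → 28×29, cost 28·16·29 = 12992
((M2·(M3·M4))·(M5·M6)): 28×28 by 28×29 → 28×29, cost 28·28·29 = 22736; cumulative 72268
(M1·((M2·(M3·M4))·(M5·M6))): 4×28 by 28×29 → 4×29, cost 4·28·29 = 3248; cumulative 75516
Total: 75516 scalar multiplications.

75516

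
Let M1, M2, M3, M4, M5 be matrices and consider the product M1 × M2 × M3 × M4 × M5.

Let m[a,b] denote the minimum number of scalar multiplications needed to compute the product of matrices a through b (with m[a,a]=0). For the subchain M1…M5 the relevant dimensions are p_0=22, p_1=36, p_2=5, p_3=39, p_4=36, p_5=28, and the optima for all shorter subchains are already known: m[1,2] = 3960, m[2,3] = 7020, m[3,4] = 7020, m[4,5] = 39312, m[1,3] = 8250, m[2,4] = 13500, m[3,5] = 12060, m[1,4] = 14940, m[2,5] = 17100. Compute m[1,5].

m[1,5] = min over k∈[1,4] of m[1,k]+m[k+1,5]+p_{0}·p_k·p_{5}.
k=1: 0 + 17100 + 22·36·28 = 39276; k=2: 3960 + 12060 + 22·5·28 = 19100; k=3: 8250 + 39312 + 22·39·28 = 71586; k=4: 14940 + 0 + 22·36·28 = 37116.
Minimum: 19100 at k=2.

19100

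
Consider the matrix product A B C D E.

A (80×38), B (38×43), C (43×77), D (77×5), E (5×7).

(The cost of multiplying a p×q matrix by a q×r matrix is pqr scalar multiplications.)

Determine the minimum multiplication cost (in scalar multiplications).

42725

Adjacent pairs: AB = 80·38·43 = 130720; BC = 38·43·77 = 125818; CD = 43·77·5 = 16555; DE = 77·5·7 = 2695.
Length 3: A..C: k=1: 0+125818+80·38·77=359898; k=2: 130720+0+80·43·77=395600 → min 359898 | B..D: k=2: 0+16555+38·43·5=24725; k=3: 125818+0+38·77·5=140448 → min 24725 | C..E: k=3: 0+2695+43·77·7=25872; k=4: 16555+0+43·5·7=18060 → min 18060.
Length 4: A..D: k=1: 0+24725+80·38·5=39925; k=2: 130720+16555+80·43·5=164475; k=3: 359898+0+80·77·5=390698 → min 39925 | B..E: k=2: 0+18060+38·43·7=29498; k=3: 125818+2695+38·77·7=148995; k=4: 24725+0+38·5·7=26055 → min 26055.
Length 5: A..E: k=1: 0+26055+80·38·7=47335; k=2: 130720+18060+80·43·7=172860; k=3: 359898+2695+80·77·7=405713; k=4: 39925+0+80·5·7=42725 → min 42725.
Optimal order: ((A (B (C D))) E) with cost 42725.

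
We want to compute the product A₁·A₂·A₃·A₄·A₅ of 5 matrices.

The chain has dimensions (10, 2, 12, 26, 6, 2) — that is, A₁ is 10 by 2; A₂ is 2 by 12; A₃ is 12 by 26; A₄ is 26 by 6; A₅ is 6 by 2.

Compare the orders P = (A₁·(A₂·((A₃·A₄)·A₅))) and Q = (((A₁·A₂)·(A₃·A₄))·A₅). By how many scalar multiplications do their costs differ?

848

Order P = (A₁·(A₂·((A₃·A₄)·A₅))): (A₃·A₄): 12×26 by 26×6 → 12×6, cost 12·26·6 = 1872; ((A₃·A₄)·A₅): 12×6 by 6×2 → 12×2, cost 12·6·2 = 144; cumulative 2016; (A₂·((A₃·A₄)·A₅)): 2×12 by 12×2 → 2×2, cost 2·12·2 = 48; cumulative 2064; (A₁·(A₂·((A₃·A₄)·A₅))): 10×2 by 2×2 → 10×2, cost 10·2·2 = 40; cumulative 2104. Total 2104.
Order Q = (((A₁·A₂)·(A₃·A₄))·A₅): (A₁·A₂): 10×2 by 2×12 → 10×12, cost 10·2·12 = 240; (A₃·A₄): 12×26 by 26×6 → 12×6, cost 12·26·6 = 1872; ((A₁·A₂)·(A₃·A₄)): 10×12 by 12×6 → 10×6, cost 10·12·6 = 720; cumulative 2832; (((A₁·A₂)·(A₃·A₄))·A₅): 10×6 by 6×2 → 10×2, cost 10·6·2 = 120; cumulative 2952. Total 2952.
Difference: |2104 − 2952| = 848.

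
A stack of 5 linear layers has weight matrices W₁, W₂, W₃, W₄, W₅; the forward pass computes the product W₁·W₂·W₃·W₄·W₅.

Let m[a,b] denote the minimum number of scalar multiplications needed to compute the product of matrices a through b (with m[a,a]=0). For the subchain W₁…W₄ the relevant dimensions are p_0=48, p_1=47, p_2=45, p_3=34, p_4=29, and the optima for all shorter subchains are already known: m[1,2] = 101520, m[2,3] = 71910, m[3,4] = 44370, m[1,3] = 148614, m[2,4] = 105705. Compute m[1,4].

m[1,4] = min over k∈[1,3] of m[1,k]+m[k+1,4]+p_{0}·p_k·p_{4}.
k=1: 0 + 105705 + 48·47·29 = 171129; k=2: 101520 + 44370 + 48·45·29 = 208530; k=3: 148614 + 0 + 48·34·29 = 195942.
Minimum: 171129 at k=1.

171129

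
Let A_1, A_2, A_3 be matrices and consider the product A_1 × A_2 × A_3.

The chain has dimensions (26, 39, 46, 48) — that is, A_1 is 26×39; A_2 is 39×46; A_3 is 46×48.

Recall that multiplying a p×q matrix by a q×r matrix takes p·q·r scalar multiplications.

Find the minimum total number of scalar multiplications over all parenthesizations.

Order (A_1 × (A_2 × A_3)): (A_2 × A_3): 39×46 by 46×48 → 39×48, cost 39·46·48 = 86112; (A_1 × (A_2 × A_3)): 26×39 by 39×48 → 26×48, cost 26·39·48 = 48672; cumulative 134784. Total 134784.
Order ((A_1 × A_2) × A_3): (A_1 × A_2): 26×39 by 39×46 → 26×46, cost 26·39·46 = 46644; ((A_1 × A_2) × A_3): 26×46 by 46×48 → 26×48, cost 26·46·48 = 57408; cumulative 104052. Total 104052.
Minimum: 104052.

104052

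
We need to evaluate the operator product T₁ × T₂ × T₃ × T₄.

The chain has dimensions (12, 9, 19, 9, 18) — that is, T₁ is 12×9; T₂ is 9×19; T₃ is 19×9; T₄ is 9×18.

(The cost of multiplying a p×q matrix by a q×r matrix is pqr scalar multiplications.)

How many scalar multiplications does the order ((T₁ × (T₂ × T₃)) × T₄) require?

4455

(T₂ × T₃): 9×19 by 19×9 → 9×9, cost 9·19·9 = 1539
(T₁ × (T₂ × T₃)): 12×9 by 9×9 → 12×9, cost 12·9·9 = 972; cumulative 2511
((T₁ × (T₂ × T₃)) × T₄): 12×9 by 9×18 → 12×18, cost 12·9·18 = 1944; cumulative 4455
Total: 4455 scalar multiplications.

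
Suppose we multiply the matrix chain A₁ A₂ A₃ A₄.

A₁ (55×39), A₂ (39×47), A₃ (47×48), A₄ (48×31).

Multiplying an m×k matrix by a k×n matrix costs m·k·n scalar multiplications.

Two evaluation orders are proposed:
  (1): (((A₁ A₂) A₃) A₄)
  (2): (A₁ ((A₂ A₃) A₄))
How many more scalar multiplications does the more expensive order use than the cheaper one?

94224

Order (1) = (((A₁ A₂) A₃) A₄): (A₁ A₂): 55×39 by 39×47 → 55×47, cost 55·39·47 = 100815; ((A₁ A₂) A₃): 55×47 by 47×48 → 55×48, cost 55·47·48 = 124080; cumulative 224895; (((A₁ A₂) A₃) A₄): 55×48 by 48×31 → 55×31, cost 55·48·31 = 81840; cumulative 306735. Total 306735.
Order (2) = (A₁ ((A₂ A₃) A₄)): (A₂ A₃): 39×47 by 47×48 → 39×48, cost 39·47·48 = 87984; ((A₂ A₃) A₄): 39×48 by 48×31 → 39×31, cost 39·48·31 = 58032; cumulative 146016; (A₁ ((A₂ A₃) A₄)): 55×39 by 39×31 → 55×31, cost 55·39·31 = 66495; cumulative 212511. Total 212511.
Difference: |306735 − 212511| = 94224.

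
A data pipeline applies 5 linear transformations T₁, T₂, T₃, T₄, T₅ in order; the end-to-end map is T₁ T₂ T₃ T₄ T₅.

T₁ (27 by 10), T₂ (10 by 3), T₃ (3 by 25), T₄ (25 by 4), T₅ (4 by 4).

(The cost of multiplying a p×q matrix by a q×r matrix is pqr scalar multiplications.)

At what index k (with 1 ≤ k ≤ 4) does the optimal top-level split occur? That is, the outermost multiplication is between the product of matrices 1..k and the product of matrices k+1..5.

Adjacent pairs: T₁T₂ = 27·10·3 = 810; T₂T₃ = 10·3·25 = 750; T₃T₄ = 3·25·4 = 300; T₄T₅ = 25·4·4 = 400.
Length 3: T₁..T₃: k=1: 0+750+27·10·25=7500; k=2: 810+0+27·3·25=2835 → min 2835 | T₂..T₄: k=2: 0+300+10·3·4=420; k=3: 750+0+10·25·4=1750 → min 420 | T₃..T₅: k=3: 0+400+3·25·4=700; k=4: 300+0+3·4·4=348 → min 348.
Length 4: T₁..T₄: k=1: 0+420+27·10·4=1500; k=2: 810+300+27·3·4=1434; k=3: 2835+0+27·25·4=5535 → min 1434 | T₂..T₅: k=2: 0+348+10·3·4=468; k=3: 750+400+10·25·4=2150; k=4: 420+0+10·4·4=580 → min 468.
Top-level splits: k=1: (T₁..T₁)·(T₂..T₅) → 0+468+27·10·4 = 1548; k=2: (T₁..T₂)·(T₃..T₅) → 810+348+27·3·4 = 1482; k=3: (T₁..T₃)·(T₄..T₅) → 2835+400+27·25·4 = 5935; k=4: (T₁..T₄)·(T₅..T₅) → 1434+0+27·4·4 = 1866.
Best split is after T₂, i.e. k = 2.

2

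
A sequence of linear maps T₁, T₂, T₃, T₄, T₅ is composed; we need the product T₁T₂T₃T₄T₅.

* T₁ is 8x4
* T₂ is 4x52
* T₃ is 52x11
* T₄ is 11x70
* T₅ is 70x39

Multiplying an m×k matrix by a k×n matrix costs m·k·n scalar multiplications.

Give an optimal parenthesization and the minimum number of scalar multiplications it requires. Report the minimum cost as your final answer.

17536

Adjacent pairs: T₁T₂ = 8·4·52 = 1664; T₂T₃ = 4·52·11 = 2288; T₃T₄ = 52·11·70 = 40040; T₄T₅ = 11·70·39 = 30030.
Length 3: T₁..T₃: k=1: 0+2288+8·4·11=2640; k=2: 1664+0+8·52·11=6240 → min 2640 | T₂..T₄: k=2: 0+40040+4·52·70=54600; k=3: 2288+0+4·11·70=5368 → min 5368 | T₃..T₅: k=3: 0+30030+52·11·39=52338; k=4: 40040+0+52·70·39=182000 → min 52338.
Length 4: T₁..T₄: k=1: 0+5368+8·4·70=7608; k=2: 1664+40040+8·52·70=70824; k=3: 2640+0+8·11·70=8800 → min 7608 | T₂..T₅: k=2: 0+52338+4·52·39=60450; k=3: 2288+30030+4·11·39=34034; k=4: 5368+0+4·70·39=16288 → min 16288.
Length 5: T₁..T₅: k=1: 0+16288+8·4·39=17536; k=2: 1664+52338+8·52·39=70226; k=3: 2640+30030+8·11·39=36102; k=4: 7608+0+8·70·39=29448 → min 17536.
Optimal parenthesization: (T₁(((T₂T₃)T₄)T₅)) with cost 17536.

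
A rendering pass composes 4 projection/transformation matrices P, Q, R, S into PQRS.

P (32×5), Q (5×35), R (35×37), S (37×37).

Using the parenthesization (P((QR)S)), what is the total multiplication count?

19240

(QR): 5×35 by 35×37 → 5×37, cost 5·35·37 = 6475
((QR)S): 5×37 by 37×37 → 5×37, cost 5·37·37 = 6845; cumulative 13320
(P((QR)S)): 32×5 by 5×37 → 32×37, cost 32·5·37 = 5920; cumulative 19240
Total: 19240 scalar multiplications.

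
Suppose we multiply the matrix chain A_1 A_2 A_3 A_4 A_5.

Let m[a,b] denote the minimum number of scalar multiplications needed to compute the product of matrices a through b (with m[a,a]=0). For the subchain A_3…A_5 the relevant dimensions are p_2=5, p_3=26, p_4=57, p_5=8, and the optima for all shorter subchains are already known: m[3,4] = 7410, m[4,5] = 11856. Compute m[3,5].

9690

m[3,5] = min over k∈[3,4] of m[3,k]+m[k+1,5]+p_{2}·p_k·p_{5}.
k=3: 0 + 11856 + 5·26·8 = 12896; k=4: 7410 + 0 + 5·57·8 = 9690.
Minimum: 9690 at k=4.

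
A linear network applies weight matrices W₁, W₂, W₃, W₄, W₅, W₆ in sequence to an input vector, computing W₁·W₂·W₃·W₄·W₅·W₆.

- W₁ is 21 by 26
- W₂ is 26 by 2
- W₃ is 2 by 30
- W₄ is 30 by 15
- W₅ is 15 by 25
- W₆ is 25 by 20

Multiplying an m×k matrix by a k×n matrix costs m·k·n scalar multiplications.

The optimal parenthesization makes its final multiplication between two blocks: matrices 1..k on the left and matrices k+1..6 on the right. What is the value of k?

2

Adjacent pairs: W₁W₂ = 21·26·2 = 1092; W₂W₃ = 26·2·30 = 1560; W₃W₄ = 2·30·15 = 900; W₄W₅ = 30·15·25 = 11250; W₅W₆ = 15·25·20 = 7500.
Length 3: W₁..W₃: k=1: 0+1560+21·26·30=17940; k=2: 1092+0+21·2·30=2352 → min 2352 | W₂..W₄: k=2: 0+900+26·2·15=1680; k=3: 1560+0+26·30·15=13260 → min 1680 | W₃..W₅: k=3: 0+11250+2·30·25=12750; k=4: 900+0+2·15·25=1650 → min 1650 | W₄..W₆: k=4: 0+7500+30·15·20=16500; k=5: 11250+0+30·25·20=26250 → min 16500.
Length 4: W₁..W₄: k=1: 0+1680+21·26·15=9870; k=2: 1092+900+21·2·15=2622; k=3: 2352+0+21·30·15=11802 → min 2622 | W₂..W₅: k=2: 0+1650+26·2·25=2950; k=3: 1560+11250+26·30·25=32310; k=4: 1680+0+26·15·25=11430 → min 2950 | W₃..W₆: k=3: 0+16500+2·30·20=17700; k=4: 900+7500+2·15·20=9000; k=5: 1650+0+2·25·20=2650 → min 2650.
Length 5: W₁..W₅: k=1: 0+2950+21·26·25=16600; k=2: 1092+1650+21·2·25=3792; k=3: 2352+11250+21·30·25=29352; k=4: 2622+0+21·15·25=10497 → min 3792 | W₂..W₆: k=2: 0+2650+26·2·20=3690; k=3: 1560+16500+26·30·20=33660; k=4: 1680+7500+26·15·20=16980; k=5: 2950+0+26·25·20=15950 → min 3690.
Top-level splits: k=1: (W₁..W₁)·(W₂..W₆) → 0+3690+21·26·20 = 14610; k=2: (W₁..W₂)·(W₃..W₆) → 1092+2650+21·2·20 = 4582; k=3: (W₁..W₃)·(W₄..W₆) → 2352+16500+21·30·20 = 31452; k=4: (W₁..W₄)·(W₅..W₆) → 2622+7500+21·15·20 = 16422; k=5: (W₁..W₅)·(W₆..W₆) → 3792+0+21·25·20 = 14292.
Best split is after W₂, i.e. k = 2.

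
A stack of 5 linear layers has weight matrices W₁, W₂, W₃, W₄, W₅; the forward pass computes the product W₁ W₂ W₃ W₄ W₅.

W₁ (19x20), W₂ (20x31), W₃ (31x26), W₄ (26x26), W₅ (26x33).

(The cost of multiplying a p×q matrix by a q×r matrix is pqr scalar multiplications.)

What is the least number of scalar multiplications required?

Adjacent pairs: W₁W₂ = 19·20·31 = 11780; W₂W₃ = 20·31·26 = 16120; W₃W₄ = 31·26·26 = 20956; W₄W₅ = 26·26·33 = 22308.
Length 3: W₁..W₃: k=1: 0+16120+19·20·26=26000; k=2: 11780+0+19·31·26=27094 → min 26000 | W₂..W₄: k=2: 0+20956+20·31·26=37076; k=3: 16120+0+20·26·26=29640 → min 29640 | W₃..W₅: k=3: 0+22308+31·26·33=48906; k=4: 20956+0+31·26·33=47554 → min 47554.
Length 4: W₁..W₄: k=1: 0+29640+19·20·26=39520; k=2: 11780+20956+19·31·26=48050; k=3: 26000+0+19·26·26=38844 → min 38844 | W₂..W₅: k=2: 0+47554+20·31·33=68014; k=3: 16120+22308+20·26·33=55588; k=4: 29640+0+20·26·33=46800 → min 46800.
Length 5: W₁..W₅: k=1: 0+46800+19·20·33=59340; k=2: 11780+47554+19·31·33=78771; k=3: 26000+22308+19·26·33=64610; k=4: 38844+0+19·26·33=55146 → min 55146.
Optimal order: (((W₁ (W₂ W₃)) W₄) W₅) with cost 55146.

55146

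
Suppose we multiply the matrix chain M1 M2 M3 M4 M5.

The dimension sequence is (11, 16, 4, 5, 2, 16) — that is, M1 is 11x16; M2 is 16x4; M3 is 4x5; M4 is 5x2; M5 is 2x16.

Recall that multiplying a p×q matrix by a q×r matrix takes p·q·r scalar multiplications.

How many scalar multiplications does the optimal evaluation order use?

Adjacent pairs: M1M2 = 11·16·4 = 704; M2M3 = 16·4·5 = 320; M3M4 = 4·5·2 = 40; M4M5 = 5·2·16 = 160.
Length 3: M1..M3: k=1: 0+320+11·16·5=1200; k=2: 704+0+11·4·5=924 → min 924 | M2..M4: k=2: 0+40+16·4·2=168; k=3: 320+0+16·5·2=480 → min 168 | M3..M5: k=3: 0+160+4·5·16=480; k=4: 40+0+4·2·16=168 → min 168.
Length 4: M1..M4: k=1: 0+168+11·16·2=520; k=2: 704+40+11·4·2=832; k=3: 924+0+11·5·2=1034 → min 520 | M2..M5: k=2: 0+168+16·4·16=1192; k=3: 320+160+16·5·16=1760; k=4: 168+0+16·2·16=680 → min 680.
Length 5: M1..M5: k=1: 0+680+11·16·16=3496; k=2: 704+168+11·4·16=1576; k=3: 924+160+11·5·16=1964; k=4: 520+0+11·2·16=872 → min 872.
Optimal order: ((M1 (M2 (M3 M4))) M5) with cost 872.

872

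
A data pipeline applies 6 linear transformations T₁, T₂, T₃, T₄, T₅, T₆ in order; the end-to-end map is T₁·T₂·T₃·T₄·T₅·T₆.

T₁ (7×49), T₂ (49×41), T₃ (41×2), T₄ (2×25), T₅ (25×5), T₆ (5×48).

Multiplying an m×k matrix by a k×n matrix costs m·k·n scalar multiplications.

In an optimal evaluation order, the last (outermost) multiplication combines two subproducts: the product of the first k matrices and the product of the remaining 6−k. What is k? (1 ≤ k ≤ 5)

Adjacent pairs: T₁T₂ = 7·49·41 = 14063; T₂T₃ = 49·41·2 = 4018; T₃T₄ = 41·2·25 = 2050; T₄T₅ = 2·25·5 = 250; T₅T₆ = 25·5·48 = 6000.
Length 3: T₁..T₃: k=1: 0+4018+7·49·2=4704; k=2: 14063+0+7·41·2=14637 → min 4704 | T₂..T₄: k=2: 0+2050+49·41·25=52275; k=3: 4018+0+49·2·25=6468 → min 6468 | T₃..T₅: k=3: 0+250+41·2·5=660; k=4: 2050+0+41·25·5=7175 → min 660 | T₄..T₆: k=4: 0+6000+2·25·48=8400; k=5: 250+0+2·5·48=730 → min 730.
Length 4: T₁..T₄: k=1: 0+6468+7·49·25=15043; k=2: 14063+2050+7·41·25=23288; k=3: 4704+0+7·2·25=5054 → min 5054 | T₂..T₅: k=2: 0+660+49·41·5=10705; k=3: 4018+250+49·2·5=4758; k=4: 6468+0+49·25·5=12593 → min 4758 | T₃..T₆: k=3: 0+730+41·2·48=4666; k=4: 2050+6000+41·25·48=57250; k=5: 660+0+41·5·48=10500 → min 4666.
Length 5: T₁..T₅: k=1: 0+4758+7·49·5=6473; k=2: 14063+660+7·41·5=16158; k=3: 4704+250+7·2·5=5024; k=4: 5054+0+7·25·5=5929 → min 5024 | T₂..T₆: k=2: 0+4666+49·41·48=101098; k=3: 4018+730+49·2·48=9452; k=4: 6468+6000+49·25·48=71268; k=5: 4758+0+49·5·48=16518 → min 9452.
Top-level splits: k=1: (T₁..T₁)·(T₂..T₆) → 0+9452+7·49·48 = 25916; k=2: (T₁..T₂)·(T₃..T₆) → 14063+4666+7·41·48 = 32505; k=3: (T₁..T₃)·(T₄..T₆) → 4704+730+7·2·48 = 6106; k=4: (T₁..T₄)·(T₅..T₆) → 5054+6000+7·25·48 = 19454; k=5: (T₁..T₅)·(T₆..T₆) → 5024+0+7·5·48 = 6704.
Best split is after T₃, i.e. k = 3.

3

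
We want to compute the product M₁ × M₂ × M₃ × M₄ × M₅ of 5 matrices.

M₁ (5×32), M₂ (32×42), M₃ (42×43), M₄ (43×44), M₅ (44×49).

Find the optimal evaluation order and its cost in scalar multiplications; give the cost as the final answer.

35990

Adjacent pairs: M₁M₂ = 5·32·42 = 6720; M₂M₃ = 32·42·43 = 57792; M₃M₄ = 42·43·44 = 79464; M₄M₅ = 43·44·49 = 92708.
Length 3: M₁..M₃: k=1: 0+57792+5·32·43=64672; k=2: 6720+0+5·42·43=15750 → min 15750 | M₂..M₄: k=2: 0+79464+32·42·44=138600; k=3: 57792+0+32·43·44=118336 → min 118336 | M₃..M₅: k=3: 0+92708+42·43·49=181202; k=4: 79464+0+42·44·49=170016 → min 170016.
Length 4: M₁..M₄: k=1: 0+118336+5·32·44=125376; k=2: 6720+79464+5·42·44=95424; k=3: 15750+0+5·43·44=25210 → min 25210 | M₂..M₅: k=2: 0+170016+32·42·49=235872; k=3: 57792+92708+32·43·49=217924; k=4: 118336+0+32·44·49=187328 → min 187328.
Length 5: M₁..M₅: k=1: 0+187328+5·32·49=195168; k=2: 6720+170016+5·42·49=187026; k=3: 15750+92708+5·43·49=118993; k=4: 25210+0+5·44·49=35990 → min 35990.
Optimal parenthesization: ((((M₁ × M₂) × M₃) × M₄) × M₅) with cost 35990.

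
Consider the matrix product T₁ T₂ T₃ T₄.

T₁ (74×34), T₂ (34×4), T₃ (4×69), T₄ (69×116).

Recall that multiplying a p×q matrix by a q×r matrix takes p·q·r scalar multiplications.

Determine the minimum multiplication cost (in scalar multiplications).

76416

Adjacent pairs: T₁T₂ = 74·34·4 = 10064; T₂T₃ = 34·4·69 = 9384; T₃T₄ = 4·69·116 = 32016.
Length 3: T₁..T₃: k=1: 0+9384+74·34·69=182988; k=2: 10064+0+74·4·69=30488 → min 30488 | T₂..T₄: k=2: 0+32016+34·4·116=47792; k=3: 9384+0+34·69·116=281520 → min 47792.
Length 4: T₁..T₄: k=1: 0+47792+74·34·116=339648; k=2: 10064+32016+74·4·116=76416; k=3: 30488+0+74·69·116=622784 → min 76416.
Optimal order: ((T₁ T₂) (T₃ T₄)) with cost 76416.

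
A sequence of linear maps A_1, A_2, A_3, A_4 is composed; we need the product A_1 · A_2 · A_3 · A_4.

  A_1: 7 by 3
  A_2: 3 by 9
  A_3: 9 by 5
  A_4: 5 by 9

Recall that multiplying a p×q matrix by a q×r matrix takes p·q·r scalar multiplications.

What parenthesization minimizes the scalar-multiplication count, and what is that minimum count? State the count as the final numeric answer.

Adjacent pairs: A_1A_2 = 7·3·9 = 189; A_2A_3 = 3·9·5 = 135; A_3A_4 = 9·5·9 = 405.
Length 3: A_1..A_3: k=1: 0+135+7·3·5=240; k=2: 189+0+7·9·5=504 → min 240 | A_2..A_4: k=2: 0+405+3·9·9=648; k=3: 135+0+3·5·9=270 → min 270.
Length 4: A_1..A_4: k=1: 0+270+7·3·9=459; k=2: 189+405+7·9·9=1161; k=3: 240+0+7·5·9=555 → min 459.
Optimal parenthesization: (A_1 · ((A_2 · A_3) · A_4)) with cost 459.

459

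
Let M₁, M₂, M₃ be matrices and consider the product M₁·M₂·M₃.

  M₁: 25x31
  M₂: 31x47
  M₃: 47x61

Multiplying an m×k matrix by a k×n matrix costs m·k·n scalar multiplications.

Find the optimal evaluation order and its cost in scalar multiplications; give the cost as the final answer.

(M₁·(M₂·M₃)): cost 136152.
((M₁·M₂)·M₃): cost 108100.
Optimal: ((M₁·M₂)·M₃) with cost 108100.

108100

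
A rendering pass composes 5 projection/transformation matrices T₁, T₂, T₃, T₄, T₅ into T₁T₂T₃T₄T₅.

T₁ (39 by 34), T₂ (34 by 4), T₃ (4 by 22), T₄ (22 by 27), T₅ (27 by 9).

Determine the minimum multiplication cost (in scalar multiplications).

Adjacent pairs: T₁T₂ = 39·34·4 = 5304; T₂T₃ = 34·4·22 = 2992; T₃T₄ = 4·22·27 = 2376; T₄T₅ = 22·27·9 = 5346.
Length 3: T₁..T₃: k=1: 0+2992+39·34·22=32164; k=2: 5304+0+39·4·22=8736 → min 8736 | T₂..T₄: k=2: 0+2376+34·4·27=6048; k=3: 2992+0+34·22·27=23188 → min 6048 | T₃..T₅: k=3: 0+5346+4·22·9=6138; k=4: 2376+0+4·27·9=3348 → min 3348.
Length 4: T₁..T₄: k=1: 0+6048+39·34·27=41850; k=2: 5304+2376+39·4·27=11892; k=3: 8736+0+39·22·27=31902 → min 11892 | T₂..T₅: k=2: 0+3348+34·4·9=4572; k=3: 2992+5346+34·22·9=15070; k=4: 6048+0+34·27·9=14310 → min 4572.
Length 5: T₁..T₅: k=1: 0+4572+39·34·9=16506; k=2: 5304+3348+39·4·9=10056; k=3: 8736+5346+39·22·9=21804; k=4: 11892+0+39·27·9=21369 → min 10056.
Optimal order: ((T₁T₂)((T₃T₄)T₅)) with cost 10056.

10056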